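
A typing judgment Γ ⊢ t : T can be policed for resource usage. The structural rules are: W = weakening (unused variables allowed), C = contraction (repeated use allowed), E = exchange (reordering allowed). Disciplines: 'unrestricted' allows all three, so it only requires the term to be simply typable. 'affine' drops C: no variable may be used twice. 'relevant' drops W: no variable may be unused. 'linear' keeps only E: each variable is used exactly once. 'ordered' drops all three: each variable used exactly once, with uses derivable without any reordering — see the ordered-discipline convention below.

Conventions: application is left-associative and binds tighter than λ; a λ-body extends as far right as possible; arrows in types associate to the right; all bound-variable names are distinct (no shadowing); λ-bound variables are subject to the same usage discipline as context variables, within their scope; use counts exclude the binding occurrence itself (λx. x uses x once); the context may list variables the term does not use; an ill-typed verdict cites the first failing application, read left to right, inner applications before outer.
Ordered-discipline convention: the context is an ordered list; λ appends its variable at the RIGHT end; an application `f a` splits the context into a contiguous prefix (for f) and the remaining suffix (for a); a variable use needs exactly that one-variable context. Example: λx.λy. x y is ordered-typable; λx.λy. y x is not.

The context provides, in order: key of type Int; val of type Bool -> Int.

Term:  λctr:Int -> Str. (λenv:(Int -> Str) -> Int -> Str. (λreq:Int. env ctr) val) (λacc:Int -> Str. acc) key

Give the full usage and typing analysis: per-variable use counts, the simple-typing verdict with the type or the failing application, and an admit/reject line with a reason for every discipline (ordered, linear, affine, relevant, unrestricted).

variable uses: key: 1, val: 1, ctr (bound): 1, env (bound): 1, req (bound): 0, acc (bound): 1
left-to-right use order: env, ctr, val, acc, key
typing: ill-typed: a function awaiting Int gets Bool -> Int
ordered: ✗ — a type mismatch blocks all five
linear: ✗ — the type mismatch rejects it
affine: ✗ — not simply typable
relevant: ✗ — fails simple typing
unrestricted: ✗ — a type mismatch blocks all five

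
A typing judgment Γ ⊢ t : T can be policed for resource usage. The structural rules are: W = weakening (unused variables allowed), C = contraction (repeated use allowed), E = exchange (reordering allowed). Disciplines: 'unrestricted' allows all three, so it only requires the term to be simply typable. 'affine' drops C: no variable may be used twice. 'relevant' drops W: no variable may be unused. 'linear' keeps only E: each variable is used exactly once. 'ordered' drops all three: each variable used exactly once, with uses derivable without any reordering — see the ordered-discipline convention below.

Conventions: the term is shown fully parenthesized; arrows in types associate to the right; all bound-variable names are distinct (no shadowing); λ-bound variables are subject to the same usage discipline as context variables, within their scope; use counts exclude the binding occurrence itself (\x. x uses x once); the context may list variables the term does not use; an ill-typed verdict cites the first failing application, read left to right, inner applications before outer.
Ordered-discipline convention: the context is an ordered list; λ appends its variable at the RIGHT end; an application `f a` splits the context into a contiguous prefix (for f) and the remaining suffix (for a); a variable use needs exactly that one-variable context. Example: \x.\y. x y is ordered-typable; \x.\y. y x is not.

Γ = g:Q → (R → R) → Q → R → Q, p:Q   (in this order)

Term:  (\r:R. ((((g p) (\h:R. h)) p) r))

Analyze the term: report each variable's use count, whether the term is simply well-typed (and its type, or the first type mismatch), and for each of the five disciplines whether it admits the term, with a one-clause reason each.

counts: g ×1; p ×2; r (λ-bound) ×1; h (λ-bound) ×1
left-to-right use order: g, p, h, p, r
typing: ✓ — R → Q
ordered: ✗, repeated use of p ×2
linear: ✗, repeated use of p ×2
affine: ✗, repeated use of p ×2
relevant: ✓, none of g, p, r, h goes unused
unrestricted: ✓, simply typable at R → Q; W, C, E all held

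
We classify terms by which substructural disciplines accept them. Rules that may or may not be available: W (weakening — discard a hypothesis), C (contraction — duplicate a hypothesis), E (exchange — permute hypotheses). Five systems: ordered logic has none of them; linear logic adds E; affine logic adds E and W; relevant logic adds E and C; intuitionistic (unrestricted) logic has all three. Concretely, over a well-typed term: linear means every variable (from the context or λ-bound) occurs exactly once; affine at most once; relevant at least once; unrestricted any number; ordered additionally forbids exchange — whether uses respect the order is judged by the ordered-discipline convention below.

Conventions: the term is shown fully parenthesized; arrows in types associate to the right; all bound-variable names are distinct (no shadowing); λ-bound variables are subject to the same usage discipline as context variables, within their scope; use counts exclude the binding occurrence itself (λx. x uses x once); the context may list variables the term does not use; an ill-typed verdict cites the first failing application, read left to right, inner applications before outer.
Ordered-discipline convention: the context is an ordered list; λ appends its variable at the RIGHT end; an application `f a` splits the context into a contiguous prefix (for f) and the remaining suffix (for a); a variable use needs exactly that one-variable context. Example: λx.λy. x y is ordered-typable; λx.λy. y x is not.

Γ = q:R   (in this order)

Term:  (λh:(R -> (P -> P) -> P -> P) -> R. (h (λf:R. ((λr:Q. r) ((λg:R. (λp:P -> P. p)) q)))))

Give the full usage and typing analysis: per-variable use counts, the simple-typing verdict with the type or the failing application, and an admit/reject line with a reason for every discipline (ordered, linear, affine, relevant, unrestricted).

usage: q: 1, h (bound): 1, f (bound): 0, r (bound): 1, g (bound): 0, p (bound): 1
order of uses: h, r, p, q
typing: ill-typed: an argument (P -> P) -> P -> P mismatches the expected Q
ordered: ✗ — not simply typable
linear: ✗ — fails simple typing
affine: ✗ — a type mismatch blocks all five
relevant: ✗ — the type mismatch rejects it
unrestricted: ✗ — not simply typable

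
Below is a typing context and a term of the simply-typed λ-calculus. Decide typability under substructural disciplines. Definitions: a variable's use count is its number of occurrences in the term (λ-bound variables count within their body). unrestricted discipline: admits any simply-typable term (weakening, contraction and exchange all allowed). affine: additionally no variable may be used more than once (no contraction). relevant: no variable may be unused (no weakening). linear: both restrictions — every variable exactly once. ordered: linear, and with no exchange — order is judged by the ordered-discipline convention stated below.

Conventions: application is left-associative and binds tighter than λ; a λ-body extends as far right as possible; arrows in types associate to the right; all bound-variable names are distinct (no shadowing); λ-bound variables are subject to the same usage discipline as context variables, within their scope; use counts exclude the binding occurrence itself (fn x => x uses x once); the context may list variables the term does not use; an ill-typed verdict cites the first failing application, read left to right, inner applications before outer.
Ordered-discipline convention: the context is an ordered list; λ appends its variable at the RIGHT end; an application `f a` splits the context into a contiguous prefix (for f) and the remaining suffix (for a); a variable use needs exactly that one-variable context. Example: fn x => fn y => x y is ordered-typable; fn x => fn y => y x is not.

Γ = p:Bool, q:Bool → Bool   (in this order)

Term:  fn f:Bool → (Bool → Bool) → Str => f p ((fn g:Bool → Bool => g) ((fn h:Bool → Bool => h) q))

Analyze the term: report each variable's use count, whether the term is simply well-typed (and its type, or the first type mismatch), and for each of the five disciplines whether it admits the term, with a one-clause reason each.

usage: p: 1, q: 1, f [bound]: 1, g [bound]: 1, h [bound]: 1
left-to-right use order: f, p, g, h, q
typing: the term checks, with type (Bool → (Bool → Bool) → Str) → Str
ordered: ✗ — needs exchange: uses follow f, p, g, h, q
linear: ✓ — each of p, q, f, g, h used exactly once
affine: ✓ — no duplicate uses among p, q, f, g, h
relevant: ✓ — p, q, f, g, h: all used, weakening unneeded
unrestricted: ✓ — typability at (Bool → (Bool → Bool) → Str) → Str is all that's needed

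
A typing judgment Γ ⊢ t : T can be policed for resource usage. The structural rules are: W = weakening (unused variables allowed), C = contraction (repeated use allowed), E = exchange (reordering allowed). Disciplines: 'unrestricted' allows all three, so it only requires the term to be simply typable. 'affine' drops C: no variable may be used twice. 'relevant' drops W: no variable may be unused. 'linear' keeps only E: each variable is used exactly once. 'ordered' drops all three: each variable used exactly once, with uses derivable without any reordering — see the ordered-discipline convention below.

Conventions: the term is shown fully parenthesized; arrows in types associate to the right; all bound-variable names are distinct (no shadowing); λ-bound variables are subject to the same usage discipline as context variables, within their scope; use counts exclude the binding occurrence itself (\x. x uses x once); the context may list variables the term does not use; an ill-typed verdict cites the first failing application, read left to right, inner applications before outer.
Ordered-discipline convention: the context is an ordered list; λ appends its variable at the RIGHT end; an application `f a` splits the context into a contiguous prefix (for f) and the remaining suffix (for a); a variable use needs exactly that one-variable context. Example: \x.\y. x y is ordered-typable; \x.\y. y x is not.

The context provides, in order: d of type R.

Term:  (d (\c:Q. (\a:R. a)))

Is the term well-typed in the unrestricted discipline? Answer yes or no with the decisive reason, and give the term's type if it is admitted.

no — fails simple typing
variable uses: d=1, c (bound)=0, a (bound)=1
order of uses: d, a
typing: ill-typed: applying a non-function (R)
per-discipline verdicts: ordered ✗, linear ✗, affine ✗, relevant ✗, unrestricted ✗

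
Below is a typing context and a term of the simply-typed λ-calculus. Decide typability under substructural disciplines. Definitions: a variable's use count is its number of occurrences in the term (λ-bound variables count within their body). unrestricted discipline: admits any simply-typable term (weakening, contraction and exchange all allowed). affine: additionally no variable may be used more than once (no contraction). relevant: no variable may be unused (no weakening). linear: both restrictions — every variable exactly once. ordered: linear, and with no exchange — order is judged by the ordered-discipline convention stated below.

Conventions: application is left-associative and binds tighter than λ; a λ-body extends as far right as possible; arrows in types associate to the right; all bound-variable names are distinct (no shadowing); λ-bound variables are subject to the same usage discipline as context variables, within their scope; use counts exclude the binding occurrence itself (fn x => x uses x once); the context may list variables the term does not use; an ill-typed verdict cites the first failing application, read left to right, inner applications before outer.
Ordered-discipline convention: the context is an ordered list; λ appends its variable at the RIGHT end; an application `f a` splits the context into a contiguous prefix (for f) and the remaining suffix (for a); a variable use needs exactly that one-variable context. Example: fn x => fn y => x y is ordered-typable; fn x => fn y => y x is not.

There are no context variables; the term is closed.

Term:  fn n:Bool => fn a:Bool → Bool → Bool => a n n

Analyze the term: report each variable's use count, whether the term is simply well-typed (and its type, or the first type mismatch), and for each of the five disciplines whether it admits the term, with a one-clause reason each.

usage: n [bound]: 2×; a [bound]: 1×
use order (left to right): a, n, n
typing: the term checks, with type Bool → (Bool → Bool → Bool) → Bool
ordered ✗ (needs contraction — n ×2)
linear ✗ (needs contraction — n ×2)
affine ✗ (needs contraction — n ×2)
relevant ✓ (n, a: all used, weakening unneeded)
unrestricted ✓ (typability at Bool → (Bool → Bool → Bool) → Bool is all that's needed)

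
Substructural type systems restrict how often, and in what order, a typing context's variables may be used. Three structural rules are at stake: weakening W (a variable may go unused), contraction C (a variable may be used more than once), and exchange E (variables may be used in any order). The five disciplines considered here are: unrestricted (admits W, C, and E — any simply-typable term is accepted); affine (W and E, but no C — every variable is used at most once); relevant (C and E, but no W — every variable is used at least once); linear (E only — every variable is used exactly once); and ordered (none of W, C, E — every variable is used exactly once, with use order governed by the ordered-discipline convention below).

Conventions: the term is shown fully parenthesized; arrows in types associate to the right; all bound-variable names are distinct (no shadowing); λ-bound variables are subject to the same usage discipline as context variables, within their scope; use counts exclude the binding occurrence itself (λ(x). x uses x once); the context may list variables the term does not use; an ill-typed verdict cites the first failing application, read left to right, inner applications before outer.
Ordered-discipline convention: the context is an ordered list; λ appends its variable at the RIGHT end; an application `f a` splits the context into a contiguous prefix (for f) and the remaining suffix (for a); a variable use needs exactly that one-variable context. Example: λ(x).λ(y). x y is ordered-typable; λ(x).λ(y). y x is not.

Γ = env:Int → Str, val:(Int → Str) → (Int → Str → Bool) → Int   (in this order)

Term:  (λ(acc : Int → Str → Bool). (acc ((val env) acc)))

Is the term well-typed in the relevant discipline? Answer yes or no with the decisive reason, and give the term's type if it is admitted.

yes — none of env, val, acc goes unused; term : (Int → Str → Bool) → Str → Bool
counts: env: 1×, val: 1×, acc (λ-bound): 2×
uses in reading order: acc, val, env, acc
typing: ✓ — (Int → Str → Bool) → Str → Bool
across the five disciplines: ordered ✗, linear ✗, affine ✗, relevant ✓, unrestricted ✓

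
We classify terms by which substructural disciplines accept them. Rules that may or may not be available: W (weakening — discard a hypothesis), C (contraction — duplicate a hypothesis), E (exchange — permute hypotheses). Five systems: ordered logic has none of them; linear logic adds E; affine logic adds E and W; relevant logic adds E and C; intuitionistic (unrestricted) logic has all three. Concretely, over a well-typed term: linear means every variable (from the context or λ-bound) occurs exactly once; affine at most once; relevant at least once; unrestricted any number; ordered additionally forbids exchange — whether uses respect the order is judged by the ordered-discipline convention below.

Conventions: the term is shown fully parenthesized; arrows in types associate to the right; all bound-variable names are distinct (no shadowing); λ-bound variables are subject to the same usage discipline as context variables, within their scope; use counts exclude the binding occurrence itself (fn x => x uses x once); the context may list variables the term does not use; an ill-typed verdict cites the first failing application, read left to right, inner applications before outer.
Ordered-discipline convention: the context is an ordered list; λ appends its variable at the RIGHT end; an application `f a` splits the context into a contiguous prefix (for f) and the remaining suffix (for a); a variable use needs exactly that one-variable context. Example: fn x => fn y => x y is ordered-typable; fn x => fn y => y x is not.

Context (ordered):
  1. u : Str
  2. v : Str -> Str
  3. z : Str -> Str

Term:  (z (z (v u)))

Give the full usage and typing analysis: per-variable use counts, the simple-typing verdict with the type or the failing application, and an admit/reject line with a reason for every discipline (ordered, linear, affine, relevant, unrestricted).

counts: u=1; v=1; z=2
use order (left to right): z, z, v, u
typing: well-typed at Str
ordered: ✗, uses contraction: z ×2
linear: ✗, uses contraction: z ×2
affine: ✗, uses contraction: z ×2
relevant: ✓, every one of u, v, z appears
unrestricted: ✓, well-typed at Str; no restrictions here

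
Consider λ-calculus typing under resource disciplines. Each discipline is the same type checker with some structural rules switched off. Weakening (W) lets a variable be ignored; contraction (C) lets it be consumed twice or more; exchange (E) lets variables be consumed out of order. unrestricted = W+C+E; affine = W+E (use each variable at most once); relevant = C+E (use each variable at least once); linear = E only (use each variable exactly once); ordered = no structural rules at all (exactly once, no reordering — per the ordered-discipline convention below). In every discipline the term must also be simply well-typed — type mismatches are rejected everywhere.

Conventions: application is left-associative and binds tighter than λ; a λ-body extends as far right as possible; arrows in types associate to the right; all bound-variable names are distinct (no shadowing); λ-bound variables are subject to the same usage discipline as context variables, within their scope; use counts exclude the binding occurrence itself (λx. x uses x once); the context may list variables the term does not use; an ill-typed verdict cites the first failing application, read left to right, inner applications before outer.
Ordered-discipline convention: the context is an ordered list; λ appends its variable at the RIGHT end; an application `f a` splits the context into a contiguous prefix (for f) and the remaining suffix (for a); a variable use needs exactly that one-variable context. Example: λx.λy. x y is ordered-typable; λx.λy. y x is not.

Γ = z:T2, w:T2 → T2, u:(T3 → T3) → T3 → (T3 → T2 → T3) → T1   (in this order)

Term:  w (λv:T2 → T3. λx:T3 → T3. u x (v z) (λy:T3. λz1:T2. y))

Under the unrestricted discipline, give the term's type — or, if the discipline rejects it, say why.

not well-typed under unrestricted — a type mismatch blocks all five
use counts: z=1; w=1; u=1; v (λ-bound)=1; x (λ-bound)=1; y (λ-bound)=1; z1 (λ-bound)=0
left-to-right use order: w, u, x, v, z, y
typing: ill-typed: an argument (T2 → T3) → (T3 → T3) → T1 mismatches the expected T2
per-discipline verdicts: ordered ✗; linear ✗; affine ✗; relevant ✗; unrestricted ✗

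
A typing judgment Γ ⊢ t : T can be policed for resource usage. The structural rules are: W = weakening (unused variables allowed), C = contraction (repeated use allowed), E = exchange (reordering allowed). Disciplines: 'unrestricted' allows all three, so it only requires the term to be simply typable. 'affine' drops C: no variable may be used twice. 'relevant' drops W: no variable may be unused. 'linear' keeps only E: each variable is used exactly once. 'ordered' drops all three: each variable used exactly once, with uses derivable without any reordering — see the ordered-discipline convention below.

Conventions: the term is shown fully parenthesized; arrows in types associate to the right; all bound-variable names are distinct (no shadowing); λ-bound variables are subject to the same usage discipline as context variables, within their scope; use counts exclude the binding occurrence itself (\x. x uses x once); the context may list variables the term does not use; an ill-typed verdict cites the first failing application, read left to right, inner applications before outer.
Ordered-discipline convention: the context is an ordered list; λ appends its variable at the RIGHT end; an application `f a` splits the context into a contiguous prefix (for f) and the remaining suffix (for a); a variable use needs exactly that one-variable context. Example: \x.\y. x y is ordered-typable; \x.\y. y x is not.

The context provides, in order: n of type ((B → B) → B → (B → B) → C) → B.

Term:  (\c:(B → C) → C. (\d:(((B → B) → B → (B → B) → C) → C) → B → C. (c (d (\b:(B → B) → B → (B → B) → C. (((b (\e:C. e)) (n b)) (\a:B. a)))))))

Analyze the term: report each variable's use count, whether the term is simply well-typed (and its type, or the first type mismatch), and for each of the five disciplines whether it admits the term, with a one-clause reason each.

usage: n ×1, c [bound] ×1, d [bound] ×1, b [bound] ×2, e [bound] ×1, a [bound] ×1
left-to-right use order: c, d, b, e, n, b, a
typing: ill-typed: argument of type C → C where B → B is required
ordered: ✗ — a type mismatch blocks all five
linear: ✗ — the type mismatch rejects it
affine: ✗ — not simply typable
relevant: ✗ — fails simple typing
unrestricted: ✗ — a type mismatch blocks all five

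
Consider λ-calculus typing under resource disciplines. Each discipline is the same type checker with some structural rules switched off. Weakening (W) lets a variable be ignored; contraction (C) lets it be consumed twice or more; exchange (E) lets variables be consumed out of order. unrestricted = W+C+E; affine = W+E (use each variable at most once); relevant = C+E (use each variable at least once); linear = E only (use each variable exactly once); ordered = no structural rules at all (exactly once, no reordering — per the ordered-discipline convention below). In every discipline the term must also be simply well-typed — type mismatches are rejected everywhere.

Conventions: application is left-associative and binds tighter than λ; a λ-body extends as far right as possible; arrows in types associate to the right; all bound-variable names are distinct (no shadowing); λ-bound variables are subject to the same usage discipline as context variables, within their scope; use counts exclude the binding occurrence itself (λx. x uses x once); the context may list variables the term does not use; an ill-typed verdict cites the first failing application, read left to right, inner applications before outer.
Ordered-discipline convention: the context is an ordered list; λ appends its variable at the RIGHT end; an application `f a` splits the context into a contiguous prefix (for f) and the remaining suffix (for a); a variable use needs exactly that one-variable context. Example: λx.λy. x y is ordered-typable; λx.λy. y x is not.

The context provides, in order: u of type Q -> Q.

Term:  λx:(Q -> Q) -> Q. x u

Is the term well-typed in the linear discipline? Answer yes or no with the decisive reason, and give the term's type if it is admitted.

yes — single use per variable (u, x); term : ((Q -> Q) -> Q) -> Q
variable uses: u ×1; x (bound) ×1
uses in reading order: x, u
typing: well-typed — term : ((Q -> Q) -> Q) -> Q
per-discipline verdicts: ordered ✗, linear ✓, affine ✓, relevant ✓, unrestricted ✓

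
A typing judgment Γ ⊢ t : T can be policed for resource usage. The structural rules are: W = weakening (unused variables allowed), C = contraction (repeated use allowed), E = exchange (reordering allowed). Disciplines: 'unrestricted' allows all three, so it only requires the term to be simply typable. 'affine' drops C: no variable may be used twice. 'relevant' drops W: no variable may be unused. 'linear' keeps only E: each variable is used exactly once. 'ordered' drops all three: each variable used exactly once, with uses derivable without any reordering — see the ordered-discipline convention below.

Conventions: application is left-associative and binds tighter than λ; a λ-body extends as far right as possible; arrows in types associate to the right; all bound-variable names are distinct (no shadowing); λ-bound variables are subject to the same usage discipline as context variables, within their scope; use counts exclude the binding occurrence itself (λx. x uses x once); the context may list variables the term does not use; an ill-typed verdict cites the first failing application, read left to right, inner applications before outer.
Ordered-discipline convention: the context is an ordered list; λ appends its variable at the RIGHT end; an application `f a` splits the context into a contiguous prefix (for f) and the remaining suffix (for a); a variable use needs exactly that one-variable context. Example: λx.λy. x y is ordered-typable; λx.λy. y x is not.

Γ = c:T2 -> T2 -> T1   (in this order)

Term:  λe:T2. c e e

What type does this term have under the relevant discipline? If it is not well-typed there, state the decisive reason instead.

term : T2 -> T1
use counts: c: 1×; e (bound): 2×
uses in reading order: c, e, e
typing: the term checks, with type T2 -> T1
across the five disciplines: ordered ✗, linear ✗, affine ✗, relevant ✓, unrestricted ✓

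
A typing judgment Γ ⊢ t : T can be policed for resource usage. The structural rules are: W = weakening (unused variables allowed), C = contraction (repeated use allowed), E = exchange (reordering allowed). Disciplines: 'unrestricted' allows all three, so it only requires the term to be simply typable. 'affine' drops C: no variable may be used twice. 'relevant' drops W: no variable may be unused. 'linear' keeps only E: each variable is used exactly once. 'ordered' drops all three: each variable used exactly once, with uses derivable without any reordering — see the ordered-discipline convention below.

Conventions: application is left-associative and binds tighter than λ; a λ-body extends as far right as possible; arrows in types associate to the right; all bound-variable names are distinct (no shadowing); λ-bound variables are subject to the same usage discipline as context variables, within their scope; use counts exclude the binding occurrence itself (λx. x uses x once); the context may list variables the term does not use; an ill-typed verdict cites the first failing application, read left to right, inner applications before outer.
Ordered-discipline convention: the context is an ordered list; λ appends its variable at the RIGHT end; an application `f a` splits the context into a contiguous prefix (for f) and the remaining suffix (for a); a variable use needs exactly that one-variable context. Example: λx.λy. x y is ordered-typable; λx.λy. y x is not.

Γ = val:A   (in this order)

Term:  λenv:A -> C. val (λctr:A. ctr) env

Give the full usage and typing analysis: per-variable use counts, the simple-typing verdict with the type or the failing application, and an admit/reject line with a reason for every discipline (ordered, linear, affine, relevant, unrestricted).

usage: val: 1; env [bound]: 1; ctr [bound]: 1
left-to-right use order: val, ctr, env
typing: ill-typed: can't apply a value of type A
ordered ✗ (fails simple typing)
linear ✗ (a type mismatch blocks all five)
affine ✗ (the type mismatch rejects it)
relevant ✗ (not simply typable)
unrestricted ✗ (fails simple typing)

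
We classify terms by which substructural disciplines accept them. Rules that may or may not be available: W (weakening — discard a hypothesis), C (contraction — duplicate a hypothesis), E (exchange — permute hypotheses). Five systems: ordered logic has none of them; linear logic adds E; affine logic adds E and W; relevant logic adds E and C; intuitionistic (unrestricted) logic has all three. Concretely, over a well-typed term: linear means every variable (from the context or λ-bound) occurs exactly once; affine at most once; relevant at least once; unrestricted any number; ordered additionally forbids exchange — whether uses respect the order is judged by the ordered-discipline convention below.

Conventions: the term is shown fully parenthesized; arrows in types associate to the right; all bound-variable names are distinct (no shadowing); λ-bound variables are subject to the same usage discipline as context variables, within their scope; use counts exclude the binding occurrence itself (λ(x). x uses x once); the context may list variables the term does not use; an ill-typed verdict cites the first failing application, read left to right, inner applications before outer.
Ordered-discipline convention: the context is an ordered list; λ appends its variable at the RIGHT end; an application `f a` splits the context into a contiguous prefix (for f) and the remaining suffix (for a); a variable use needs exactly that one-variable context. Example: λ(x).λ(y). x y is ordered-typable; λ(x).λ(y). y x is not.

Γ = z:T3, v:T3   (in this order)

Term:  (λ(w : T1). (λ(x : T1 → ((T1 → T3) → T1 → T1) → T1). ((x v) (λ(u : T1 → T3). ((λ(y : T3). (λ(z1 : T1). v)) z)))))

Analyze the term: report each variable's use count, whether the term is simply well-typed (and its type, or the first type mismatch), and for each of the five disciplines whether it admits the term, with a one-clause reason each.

counts: z: 1, v: 2, w (bound): 0, x (bound): 1, u (bound): 0, y (bound): 0, z1 (bound): 0
left-to-right use order: x, v, v, z
typing: ill-typed: an argument T3 mismatches the expected T1
ordered: ✗ — not simply typable
linear: ✗ — fails simple typing
affine: ✗ — a type mismatch blocks all five
relevant: ✗ — the type mismatch rejects it
unrestricted: ✗ — not simply typable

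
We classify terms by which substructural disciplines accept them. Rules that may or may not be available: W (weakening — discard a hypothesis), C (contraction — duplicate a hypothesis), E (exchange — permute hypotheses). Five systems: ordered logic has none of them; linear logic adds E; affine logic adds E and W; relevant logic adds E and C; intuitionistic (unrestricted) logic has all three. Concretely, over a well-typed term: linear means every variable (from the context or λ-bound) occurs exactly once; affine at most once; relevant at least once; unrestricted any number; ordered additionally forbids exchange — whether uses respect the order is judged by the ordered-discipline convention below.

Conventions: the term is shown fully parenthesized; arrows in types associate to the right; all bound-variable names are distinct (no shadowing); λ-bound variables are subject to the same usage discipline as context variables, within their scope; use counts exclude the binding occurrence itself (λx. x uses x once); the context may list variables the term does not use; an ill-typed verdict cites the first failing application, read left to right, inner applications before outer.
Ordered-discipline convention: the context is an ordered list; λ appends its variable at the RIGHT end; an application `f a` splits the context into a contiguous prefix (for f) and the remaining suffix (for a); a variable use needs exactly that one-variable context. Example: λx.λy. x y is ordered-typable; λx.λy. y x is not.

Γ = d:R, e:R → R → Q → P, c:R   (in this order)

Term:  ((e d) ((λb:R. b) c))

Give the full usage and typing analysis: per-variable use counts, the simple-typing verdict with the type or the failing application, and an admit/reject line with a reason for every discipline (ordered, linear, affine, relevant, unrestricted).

counts: d ×1, e ×1, c ×1, b [bound] ×1
uses in reading order: e, d, b, c
typing: the term checks, with type Q → P
ordered: ✗, needs exchange: uses follow e, d, b, c
linear: ✓, single use per variable (d, e, c, b)
affine: ✓, d, e, c, b: no repeats, contraction unneeded
relevant: ✓, at least one use each (d, e, c, b)
unrestricted: ✓, typability at Q → P is all that's needed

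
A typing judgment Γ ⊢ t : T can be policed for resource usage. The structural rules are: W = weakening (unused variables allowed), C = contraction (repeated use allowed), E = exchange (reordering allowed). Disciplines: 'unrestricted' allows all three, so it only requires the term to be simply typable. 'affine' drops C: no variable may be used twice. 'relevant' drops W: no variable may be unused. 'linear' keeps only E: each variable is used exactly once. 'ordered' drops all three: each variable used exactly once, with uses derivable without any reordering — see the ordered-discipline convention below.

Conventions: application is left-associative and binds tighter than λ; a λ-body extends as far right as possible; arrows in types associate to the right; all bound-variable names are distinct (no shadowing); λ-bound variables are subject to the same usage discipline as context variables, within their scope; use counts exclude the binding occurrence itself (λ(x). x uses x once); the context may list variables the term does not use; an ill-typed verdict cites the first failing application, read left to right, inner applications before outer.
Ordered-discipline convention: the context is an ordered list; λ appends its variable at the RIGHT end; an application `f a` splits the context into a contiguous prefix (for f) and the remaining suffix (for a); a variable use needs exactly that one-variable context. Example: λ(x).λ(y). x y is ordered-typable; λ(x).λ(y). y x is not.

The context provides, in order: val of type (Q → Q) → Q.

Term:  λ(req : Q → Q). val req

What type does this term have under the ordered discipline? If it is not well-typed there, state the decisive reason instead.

term : (Q → Q) → Q
use counts: val ×1; req (bound) ×1
uses in reading order: val, req
typing: well-typed — term : (Q → Q) → Q
summary: ordered ✓; linear ✓; affine ✓; relevant ✓; unrestricted ✓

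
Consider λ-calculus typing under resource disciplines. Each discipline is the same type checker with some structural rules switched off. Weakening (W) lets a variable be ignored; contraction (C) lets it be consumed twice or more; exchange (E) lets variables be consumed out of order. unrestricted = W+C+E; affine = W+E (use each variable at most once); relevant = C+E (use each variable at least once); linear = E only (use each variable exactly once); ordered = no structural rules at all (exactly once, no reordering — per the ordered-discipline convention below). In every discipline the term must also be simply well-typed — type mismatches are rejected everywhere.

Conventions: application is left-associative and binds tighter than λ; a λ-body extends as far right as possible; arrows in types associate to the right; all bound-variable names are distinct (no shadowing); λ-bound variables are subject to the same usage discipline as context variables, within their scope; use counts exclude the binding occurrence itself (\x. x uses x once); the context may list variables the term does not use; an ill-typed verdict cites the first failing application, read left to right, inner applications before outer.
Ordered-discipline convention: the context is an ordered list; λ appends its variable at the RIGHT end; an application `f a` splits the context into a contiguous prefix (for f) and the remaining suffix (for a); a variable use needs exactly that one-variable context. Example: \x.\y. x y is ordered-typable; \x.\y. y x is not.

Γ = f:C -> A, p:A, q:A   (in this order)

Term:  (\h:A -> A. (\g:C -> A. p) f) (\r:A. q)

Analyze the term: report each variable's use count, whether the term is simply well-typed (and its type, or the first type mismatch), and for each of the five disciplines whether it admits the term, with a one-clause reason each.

counts: f: 1, p: 1, q: 1, h [bound]: 0, g [bound]: 0, r [bound]: 0
uses in reading order: p, f, q
typing: well-typed at A
ordered: ✗, unused: h, g, r — weakening required
linear: ✗, unused: h, g, r — weakening required
affine: ✓, no duplicate uses among f, p, q, h, g, r
relevant: ✗, unused: h, g, r — weakening required
unrestricted: ✓, type-checks (A) and nothing is barred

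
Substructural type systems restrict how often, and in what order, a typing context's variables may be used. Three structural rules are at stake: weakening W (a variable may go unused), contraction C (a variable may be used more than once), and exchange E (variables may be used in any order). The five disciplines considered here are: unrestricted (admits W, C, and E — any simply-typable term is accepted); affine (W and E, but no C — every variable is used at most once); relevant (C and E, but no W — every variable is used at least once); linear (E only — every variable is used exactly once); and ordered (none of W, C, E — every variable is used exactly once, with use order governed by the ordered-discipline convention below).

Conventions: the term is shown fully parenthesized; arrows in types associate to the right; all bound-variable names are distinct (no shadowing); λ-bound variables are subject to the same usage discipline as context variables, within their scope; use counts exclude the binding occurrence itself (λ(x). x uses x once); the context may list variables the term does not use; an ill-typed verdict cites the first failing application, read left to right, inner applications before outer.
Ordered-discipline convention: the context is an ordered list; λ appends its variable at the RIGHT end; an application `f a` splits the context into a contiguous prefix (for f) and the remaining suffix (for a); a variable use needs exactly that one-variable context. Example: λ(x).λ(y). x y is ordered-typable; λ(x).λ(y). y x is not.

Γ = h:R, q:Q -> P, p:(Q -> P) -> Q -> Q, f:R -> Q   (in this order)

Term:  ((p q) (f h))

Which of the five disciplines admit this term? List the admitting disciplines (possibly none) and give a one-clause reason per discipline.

admitting disciplines: linear, affine, relevant, unrestricted
use counts: h=1; q=1; p=1; f=1
uses in reading order: p, q, f, h
typing: well-typed at Q
ordered: ✗, no contiguous prefix/suffix split fits p, q, f, h
linear: ✓, exactly-once usage across h, q, p, f
affine: ✓, no duplicate uses among h, q, p, f
relevant: ✓, h, q, p, f: all used, weakening unneeded
unrestricted: ✓, type-checks (Q) and nothing is barred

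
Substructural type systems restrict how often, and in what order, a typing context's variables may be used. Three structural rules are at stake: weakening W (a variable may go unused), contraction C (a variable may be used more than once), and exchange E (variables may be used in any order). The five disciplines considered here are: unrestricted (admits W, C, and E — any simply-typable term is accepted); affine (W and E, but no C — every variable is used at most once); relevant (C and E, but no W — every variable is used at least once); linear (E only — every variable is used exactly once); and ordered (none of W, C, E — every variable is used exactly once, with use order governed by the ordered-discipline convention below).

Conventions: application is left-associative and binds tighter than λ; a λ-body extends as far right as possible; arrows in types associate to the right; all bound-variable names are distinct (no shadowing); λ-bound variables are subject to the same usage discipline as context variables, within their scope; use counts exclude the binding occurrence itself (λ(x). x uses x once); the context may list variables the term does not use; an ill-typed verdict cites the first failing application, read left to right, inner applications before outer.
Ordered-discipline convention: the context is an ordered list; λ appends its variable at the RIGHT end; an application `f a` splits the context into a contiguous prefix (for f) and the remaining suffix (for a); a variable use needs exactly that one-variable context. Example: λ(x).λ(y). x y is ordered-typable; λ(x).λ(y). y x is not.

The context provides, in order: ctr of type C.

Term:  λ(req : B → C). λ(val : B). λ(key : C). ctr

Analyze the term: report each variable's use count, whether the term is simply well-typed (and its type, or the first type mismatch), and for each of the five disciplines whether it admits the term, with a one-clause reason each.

variable uses: ctr: 1; req [bound]: 0; val [bound]: 0; key [bound]: 0
uses in reading order: ctr
typing: ✓ — (B → C) → B → C → C
ordered ✗ (needs weakening: req, val, key unused)
linear ✗ (needs weakening: req, val, key unused)
affine ✓ (no duplicate uses among ctr, req, val, key)
relevant ✗ (needs weakening: req, val, key unused)
unrestricted ✓ (type-checks ((B → C) → B → C → C) and nothing is barred)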